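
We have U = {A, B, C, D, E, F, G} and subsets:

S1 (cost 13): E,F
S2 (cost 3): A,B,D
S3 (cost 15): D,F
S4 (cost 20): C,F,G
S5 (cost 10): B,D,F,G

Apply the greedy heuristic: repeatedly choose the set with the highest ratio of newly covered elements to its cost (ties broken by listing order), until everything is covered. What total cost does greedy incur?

Pick 1: S2 adds 3 new (A, B, D) at cost 3 (ratio 3/3).
Pick 2: S5 adds 2 new (F, G) at cost 10 (ratio 2/10).
Pick 3: S1 adds 1 new (E) at cost 13 (ratio 1/13).
Pick 4: S4 adds 1 new (C) at cost 20 (ratio 1/20).
Greedy total cost: 3 + 10 + 13 + 20 = 46. (The true optimum is 36, so greedy overshoots here.)

46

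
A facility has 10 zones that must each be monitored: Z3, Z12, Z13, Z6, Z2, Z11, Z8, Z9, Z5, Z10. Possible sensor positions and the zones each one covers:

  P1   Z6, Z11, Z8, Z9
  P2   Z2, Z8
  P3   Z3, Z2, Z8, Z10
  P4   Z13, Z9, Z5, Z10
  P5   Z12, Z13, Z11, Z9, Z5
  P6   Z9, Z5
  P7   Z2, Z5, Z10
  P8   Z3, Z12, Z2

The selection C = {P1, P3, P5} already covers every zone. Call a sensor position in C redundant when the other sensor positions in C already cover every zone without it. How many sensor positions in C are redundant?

0

Drop P1: Z6 uncovered — not redundant.
Drop P3: Z3, Z2, Z10 uncovered — not redundant.
Drop P5: Z12, Z13, Z5 uncovered — not redundant.
None of the sensor positions in C is redundant.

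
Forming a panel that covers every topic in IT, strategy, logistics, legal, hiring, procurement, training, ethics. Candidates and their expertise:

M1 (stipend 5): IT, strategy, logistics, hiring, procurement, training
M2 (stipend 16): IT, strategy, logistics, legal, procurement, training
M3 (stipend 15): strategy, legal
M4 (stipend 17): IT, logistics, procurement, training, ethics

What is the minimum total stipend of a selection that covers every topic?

M1, M3, M4 cover every topic at stipend 5 + 15 + 17 = 37.
Any cover uses at least 3 members; among all covering selections none totals below 37.

37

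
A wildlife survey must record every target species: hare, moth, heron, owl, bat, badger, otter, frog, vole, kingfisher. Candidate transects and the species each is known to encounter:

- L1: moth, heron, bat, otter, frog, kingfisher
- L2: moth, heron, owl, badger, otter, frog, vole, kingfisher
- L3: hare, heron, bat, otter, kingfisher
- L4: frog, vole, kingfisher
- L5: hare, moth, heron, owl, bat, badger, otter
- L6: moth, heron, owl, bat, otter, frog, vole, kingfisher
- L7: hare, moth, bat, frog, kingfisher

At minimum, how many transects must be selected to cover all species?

L2, L3 together cover {hare, moth, heron, owl, bat, badger, otter, frog, vole, kingfisher} — every species.
No single transect contains all 10 species, so 2 is optimal.

2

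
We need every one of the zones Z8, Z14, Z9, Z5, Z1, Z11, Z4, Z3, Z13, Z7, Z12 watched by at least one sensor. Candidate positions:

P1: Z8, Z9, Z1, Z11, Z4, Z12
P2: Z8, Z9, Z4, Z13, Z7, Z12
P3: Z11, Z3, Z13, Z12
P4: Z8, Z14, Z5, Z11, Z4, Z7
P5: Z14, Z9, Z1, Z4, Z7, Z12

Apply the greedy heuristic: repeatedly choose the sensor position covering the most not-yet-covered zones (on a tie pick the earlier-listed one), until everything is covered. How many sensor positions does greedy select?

3

Pick 1: P1 covers 6 new zones (Z8, Z9, Z1, Z11, Z4, Z12).
Pick 2: P4 covers 3 new zones (Z14, Z5, Z7).
Pick 3: P3 covers 2 new zones (Z3, Z13).
Greedy uses 3 sensor positions.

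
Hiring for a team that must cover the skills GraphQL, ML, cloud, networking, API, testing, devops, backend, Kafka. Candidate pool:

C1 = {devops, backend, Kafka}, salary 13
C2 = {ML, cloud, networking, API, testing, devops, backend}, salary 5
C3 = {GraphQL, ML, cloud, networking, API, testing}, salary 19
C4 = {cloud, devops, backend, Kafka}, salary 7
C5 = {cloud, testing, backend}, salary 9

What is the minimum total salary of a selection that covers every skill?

C3, C4 cover every skill at salary 19 + 7 = 26.
Any cover uses at least 2 candidates; among all covering selections none totals below 26.
Greedy by coverage-per-salary would pick C2, C4, C3 for 31 — worse than the optimum 26.

26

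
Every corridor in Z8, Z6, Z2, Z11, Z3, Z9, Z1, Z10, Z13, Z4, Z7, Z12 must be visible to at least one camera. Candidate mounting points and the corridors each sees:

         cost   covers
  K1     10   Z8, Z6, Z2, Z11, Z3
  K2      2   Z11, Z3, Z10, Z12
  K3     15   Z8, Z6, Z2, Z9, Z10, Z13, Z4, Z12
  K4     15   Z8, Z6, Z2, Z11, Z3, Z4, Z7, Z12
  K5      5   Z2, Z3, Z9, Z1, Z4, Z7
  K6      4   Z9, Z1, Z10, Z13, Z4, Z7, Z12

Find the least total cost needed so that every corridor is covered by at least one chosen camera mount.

14

K1, K6 cover every corridor at cost 10 + 4 = 14.
Any cover uses at least 2 camera mounts; among all covering selections none totals below 14.
Greedy by coverage-per-cost would pick K2, K6, K1 for 16 — worse than the optimum 14.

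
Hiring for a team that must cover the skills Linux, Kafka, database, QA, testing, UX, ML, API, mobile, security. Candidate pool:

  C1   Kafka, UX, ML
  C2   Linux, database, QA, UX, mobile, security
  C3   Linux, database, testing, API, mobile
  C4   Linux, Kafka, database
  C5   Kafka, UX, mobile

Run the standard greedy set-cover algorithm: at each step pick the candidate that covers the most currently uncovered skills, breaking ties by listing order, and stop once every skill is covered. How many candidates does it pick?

3

Pick 1: C2 covers 6 new skills (Linux, database, QA, UX, mobile, security).
Pick 2: C1 covers 2 new skills (Kafka, ML).
Pick 3: C3 covers 2 new skills (testing, API).
Greedy uses 3 candidates.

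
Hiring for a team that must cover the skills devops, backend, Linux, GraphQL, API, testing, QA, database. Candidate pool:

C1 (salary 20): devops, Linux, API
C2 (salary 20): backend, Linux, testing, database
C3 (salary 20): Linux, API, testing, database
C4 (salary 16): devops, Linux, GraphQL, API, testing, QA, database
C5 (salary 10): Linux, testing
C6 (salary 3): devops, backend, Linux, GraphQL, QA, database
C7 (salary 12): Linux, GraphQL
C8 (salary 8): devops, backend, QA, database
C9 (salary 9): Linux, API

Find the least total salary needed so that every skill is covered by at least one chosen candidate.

19

C4, C6 cover every skill at salary 16 + 3 = 19.
Any cover uses at least 2 candidates; among all covering selections none totals below 19.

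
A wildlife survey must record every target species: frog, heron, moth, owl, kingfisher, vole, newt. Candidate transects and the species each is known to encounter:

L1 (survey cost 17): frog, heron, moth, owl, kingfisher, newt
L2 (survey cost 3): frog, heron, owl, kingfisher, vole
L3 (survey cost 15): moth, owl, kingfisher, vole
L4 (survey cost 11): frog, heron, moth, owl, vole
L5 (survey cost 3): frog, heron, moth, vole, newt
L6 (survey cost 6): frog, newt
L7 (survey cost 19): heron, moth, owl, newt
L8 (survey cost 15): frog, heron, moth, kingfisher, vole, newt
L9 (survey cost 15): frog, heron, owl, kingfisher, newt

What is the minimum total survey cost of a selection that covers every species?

L2, L5 cover every species at survey cost 3 + 3 = 6.
Any cover uses at least 2 transects; among all covering selections none totals below 6.

6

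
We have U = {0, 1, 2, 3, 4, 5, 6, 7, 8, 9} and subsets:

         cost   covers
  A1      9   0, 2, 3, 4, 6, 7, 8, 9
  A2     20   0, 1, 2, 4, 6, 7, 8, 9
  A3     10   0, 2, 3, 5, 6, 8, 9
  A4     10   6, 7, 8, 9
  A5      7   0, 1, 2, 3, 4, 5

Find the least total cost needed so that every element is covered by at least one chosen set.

A1, A5 cover every element at cost 9 + 7 = 16.
Any cover uses at least 2 sets; among all covering selections none totals below 16.

16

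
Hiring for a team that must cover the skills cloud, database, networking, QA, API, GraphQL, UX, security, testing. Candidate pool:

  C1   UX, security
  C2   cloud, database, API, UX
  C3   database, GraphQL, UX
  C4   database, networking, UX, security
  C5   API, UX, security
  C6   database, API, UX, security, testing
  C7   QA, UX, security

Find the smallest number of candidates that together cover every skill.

5

C2, C3, C4, C6, C7 together cover {cloud, database, networking, QA, API, GraphQL, UX, security, testing} — every skill.
No 4 of the 7 candidates cover everything (all 35 size-4 selections fall short), so 5 is minimum.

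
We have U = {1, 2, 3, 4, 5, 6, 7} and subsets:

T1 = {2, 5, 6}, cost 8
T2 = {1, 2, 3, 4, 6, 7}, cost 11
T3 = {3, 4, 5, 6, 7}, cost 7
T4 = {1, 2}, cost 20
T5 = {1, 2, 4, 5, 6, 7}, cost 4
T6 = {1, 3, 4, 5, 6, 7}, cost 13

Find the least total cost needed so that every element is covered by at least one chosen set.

11

T3, T5 cover every element at cost 7 + 4 = 11.
Any cover uses at least 2 sets; among all covering selections none totals below 11.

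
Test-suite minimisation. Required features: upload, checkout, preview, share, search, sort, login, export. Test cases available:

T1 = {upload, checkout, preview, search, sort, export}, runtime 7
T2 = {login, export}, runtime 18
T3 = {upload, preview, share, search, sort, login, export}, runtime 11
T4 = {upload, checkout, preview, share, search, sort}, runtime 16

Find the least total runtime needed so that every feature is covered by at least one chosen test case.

T1, T3 cover every feature at runtime 7 + 11 = 18.
Any cover uses at least 2 test cases; among all covering selections none totals below 18.

18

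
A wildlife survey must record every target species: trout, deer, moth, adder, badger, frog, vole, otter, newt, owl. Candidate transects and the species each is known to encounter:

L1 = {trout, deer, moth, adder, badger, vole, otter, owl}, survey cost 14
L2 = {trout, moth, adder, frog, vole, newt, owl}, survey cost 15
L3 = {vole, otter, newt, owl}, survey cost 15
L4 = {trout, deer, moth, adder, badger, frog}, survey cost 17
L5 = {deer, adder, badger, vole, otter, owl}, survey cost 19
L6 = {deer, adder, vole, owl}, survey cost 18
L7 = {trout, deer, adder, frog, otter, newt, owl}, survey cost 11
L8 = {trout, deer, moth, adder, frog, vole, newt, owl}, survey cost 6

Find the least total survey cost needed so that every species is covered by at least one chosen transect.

L1, L8 cover every species at survey cost 14 + 6 = 20.
Any cover uses at least 2 transects; among all covering selections none totals below 20.

20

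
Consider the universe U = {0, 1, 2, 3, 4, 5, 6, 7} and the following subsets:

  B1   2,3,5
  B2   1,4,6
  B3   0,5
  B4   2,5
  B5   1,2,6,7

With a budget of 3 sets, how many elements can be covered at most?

7

Choosing B1, B2, B3 covers {0, 1, 2, 3, 4, 5, 6} — 7 elements.
No choice of 3 sets does better; here 7 is left uncovered.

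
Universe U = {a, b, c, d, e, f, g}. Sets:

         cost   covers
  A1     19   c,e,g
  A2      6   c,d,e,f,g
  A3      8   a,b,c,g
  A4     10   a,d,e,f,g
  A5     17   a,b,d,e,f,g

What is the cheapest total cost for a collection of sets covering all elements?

14

A2, A3 cover every element at cost 6 + 8 = 14.
Any cover uses at least 2 sets; among all covering selections none totals below 14.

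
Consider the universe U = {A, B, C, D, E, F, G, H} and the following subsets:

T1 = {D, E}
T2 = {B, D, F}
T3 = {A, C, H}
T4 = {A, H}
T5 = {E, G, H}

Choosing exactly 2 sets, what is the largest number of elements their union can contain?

Choosing T2, T3 covers {A, B, C, D, F, H} — 6 elements.
No choice of 2 sets does better; here E, G are left uncovered.

6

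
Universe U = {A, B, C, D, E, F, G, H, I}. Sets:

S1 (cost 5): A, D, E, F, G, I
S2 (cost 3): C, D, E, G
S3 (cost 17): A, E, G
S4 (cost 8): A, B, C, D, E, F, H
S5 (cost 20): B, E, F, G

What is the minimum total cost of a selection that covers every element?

S1, S4 cover every element at cost 5 + 8 = 13.
Any cover uses at least 2 sets; among all covering selections none totals below 13.
Greedy by coverage-per-cost would pick S2, S1, S4 for 16 — worse than the optimum 13.

13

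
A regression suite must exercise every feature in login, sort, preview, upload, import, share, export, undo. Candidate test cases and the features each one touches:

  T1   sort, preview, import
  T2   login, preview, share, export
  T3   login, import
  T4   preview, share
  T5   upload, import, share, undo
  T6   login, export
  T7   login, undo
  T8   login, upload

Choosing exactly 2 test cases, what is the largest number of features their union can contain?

Choosing T2, T5 covers {login, preview, upload, import, share, export, undo} — 7 features.
No choice of 2 test cases does better; here sort is left uncovered.

7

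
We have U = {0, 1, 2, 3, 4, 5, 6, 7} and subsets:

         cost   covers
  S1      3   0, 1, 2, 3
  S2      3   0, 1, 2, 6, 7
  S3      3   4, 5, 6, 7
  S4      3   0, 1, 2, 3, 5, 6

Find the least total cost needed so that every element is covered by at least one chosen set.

S1, S3 cover every element at cost 3 + 3 = 6.
Any cover uses at least 2 sets; among all covering selections none totals below 6.

6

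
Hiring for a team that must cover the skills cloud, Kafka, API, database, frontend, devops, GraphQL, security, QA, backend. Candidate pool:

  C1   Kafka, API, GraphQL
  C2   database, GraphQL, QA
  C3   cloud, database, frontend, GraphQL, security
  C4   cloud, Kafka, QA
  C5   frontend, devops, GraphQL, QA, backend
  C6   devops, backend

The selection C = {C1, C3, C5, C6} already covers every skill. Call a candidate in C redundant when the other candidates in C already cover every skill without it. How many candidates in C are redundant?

1

Drop C1: Kafka, API uncovered — not redundant.
Drop C3: cloud, database, security uncovered — not redundant.
Drop C5: QA uncovered — not redundant.
Drop C6: the rest still cover every skill — redundant.
1 redundant: C6.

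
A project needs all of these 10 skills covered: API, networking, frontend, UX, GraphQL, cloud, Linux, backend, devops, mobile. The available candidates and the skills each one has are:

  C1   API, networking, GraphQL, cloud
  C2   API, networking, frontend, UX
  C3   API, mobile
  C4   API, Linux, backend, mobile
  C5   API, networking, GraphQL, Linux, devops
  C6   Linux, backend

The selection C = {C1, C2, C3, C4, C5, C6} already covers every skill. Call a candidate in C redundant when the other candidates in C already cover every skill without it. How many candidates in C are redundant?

Drop C1: cloud uncovered — not redundant.
Drop C2: frontend, UX uncovered — not redundant.
Drop C3: the rest still cover every skill — redundant.
Drop C4: the rest still cover every skill — redundant.
Drop C5: devops uncovered — not redundant.
Drop C6: the rest still cover every skill — redundant.
3 redundant: C3, C4, C6.

3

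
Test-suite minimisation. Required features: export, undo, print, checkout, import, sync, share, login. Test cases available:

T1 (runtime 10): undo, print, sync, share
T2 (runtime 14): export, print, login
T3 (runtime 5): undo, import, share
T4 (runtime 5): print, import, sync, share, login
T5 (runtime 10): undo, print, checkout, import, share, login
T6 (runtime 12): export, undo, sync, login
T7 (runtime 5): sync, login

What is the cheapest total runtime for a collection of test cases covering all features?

T5, T6 cover every feature at runtime 10 + 12 = 22.
Any cover uses at least 2 test cases; among all covering selections none totals below 22.
Greedy by coverage-per-runtime would pick T4, T3, T5, T6 for 32 — worse than the optimum 22.

22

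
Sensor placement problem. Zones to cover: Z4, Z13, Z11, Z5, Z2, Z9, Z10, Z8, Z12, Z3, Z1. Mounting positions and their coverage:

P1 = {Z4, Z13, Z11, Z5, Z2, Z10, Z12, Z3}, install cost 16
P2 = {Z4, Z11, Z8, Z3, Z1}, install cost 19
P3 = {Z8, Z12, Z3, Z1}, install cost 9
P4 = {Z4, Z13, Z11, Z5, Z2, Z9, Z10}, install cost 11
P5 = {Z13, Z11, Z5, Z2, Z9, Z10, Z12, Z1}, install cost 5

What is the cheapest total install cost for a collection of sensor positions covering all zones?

P3, P4 cover every zone at install cost 9 + 11 = 20.
Any cover uses at least 2 sensor positions; among all covering selections none totals below 20.

20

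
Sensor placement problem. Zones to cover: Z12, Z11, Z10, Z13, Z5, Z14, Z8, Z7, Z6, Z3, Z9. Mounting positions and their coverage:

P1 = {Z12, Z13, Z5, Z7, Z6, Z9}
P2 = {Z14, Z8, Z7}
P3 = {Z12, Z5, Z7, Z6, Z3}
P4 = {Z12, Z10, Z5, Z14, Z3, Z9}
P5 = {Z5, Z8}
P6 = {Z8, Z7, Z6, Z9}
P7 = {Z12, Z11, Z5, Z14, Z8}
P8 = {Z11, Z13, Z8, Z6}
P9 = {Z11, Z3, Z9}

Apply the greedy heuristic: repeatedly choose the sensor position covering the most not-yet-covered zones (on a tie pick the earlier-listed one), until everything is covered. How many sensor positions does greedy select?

Pick 1: P1 covers 6 new zones (Z12, Z13, Z5, Z7, Z6, Z9).
Pick 2: P4 covers 3 new zones (Z10, Z14, Z3).
Pick 3: P7 covers 2 new zones (Z11, Z8).
Greedy uses 3 sensor positions.

3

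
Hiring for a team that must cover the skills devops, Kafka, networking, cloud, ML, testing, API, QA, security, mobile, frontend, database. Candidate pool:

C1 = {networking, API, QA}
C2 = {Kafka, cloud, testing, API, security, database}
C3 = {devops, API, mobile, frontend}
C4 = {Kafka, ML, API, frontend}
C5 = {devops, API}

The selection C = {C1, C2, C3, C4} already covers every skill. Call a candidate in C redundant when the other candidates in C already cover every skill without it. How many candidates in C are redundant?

Drop C1: networking, QA uncovered — not redundant.
Drop C2: cloud, testing, security, database uncovered — not redundant.
Drop C3: devops, mobile uncovered — not redundant.
Drop C4: ML uncovered — not redundant.
None of the candidates in C is redundant.

0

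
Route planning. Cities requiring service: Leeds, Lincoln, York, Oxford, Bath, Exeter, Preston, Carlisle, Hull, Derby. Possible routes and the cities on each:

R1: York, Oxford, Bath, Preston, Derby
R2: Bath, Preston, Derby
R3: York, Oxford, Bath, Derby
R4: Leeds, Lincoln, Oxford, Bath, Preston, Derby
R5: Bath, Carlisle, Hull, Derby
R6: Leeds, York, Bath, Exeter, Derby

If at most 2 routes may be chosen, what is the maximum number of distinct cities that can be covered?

8

Choosing R4, R5 covers {Leeds, Lincoln, Oxford, Bath, Preston, Carlisle, Hull, Derby} — 8 cities.
No choice of 2 routes does better; here York, Exeter are left uncovered.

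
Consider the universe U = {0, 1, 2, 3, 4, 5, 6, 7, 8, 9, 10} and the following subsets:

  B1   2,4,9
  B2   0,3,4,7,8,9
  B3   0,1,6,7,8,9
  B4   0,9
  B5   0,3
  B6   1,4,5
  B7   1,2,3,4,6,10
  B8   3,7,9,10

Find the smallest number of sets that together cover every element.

3

B2, B6, B7 together cover {0, 1, 2, 3, 4, 5, 6, 7, 8, 9, 10} — every element.
No 2 of the 8 sets cover everything (all 28 pairs fall short), so 3 is minimum.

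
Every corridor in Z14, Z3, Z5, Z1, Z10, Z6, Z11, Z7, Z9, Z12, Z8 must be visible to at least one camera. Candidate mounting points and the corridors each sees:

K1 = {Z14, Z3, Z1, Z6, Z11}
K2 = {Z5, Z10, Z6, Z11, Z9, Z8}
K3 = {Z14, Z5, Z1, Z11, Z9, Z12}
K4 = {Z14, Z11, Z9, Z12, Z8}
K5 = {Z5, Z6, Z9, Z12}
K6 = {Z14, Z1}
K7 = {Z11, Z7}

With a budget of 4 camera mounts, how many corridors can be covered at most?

Choosing K1, K2, K3, K7 covers {Z14, Z3, Z5, Z1, Z10, Z6, Z11, Z7, Z9, Z12, Z8} — 11 corridors.
That is all 11 corridors.

11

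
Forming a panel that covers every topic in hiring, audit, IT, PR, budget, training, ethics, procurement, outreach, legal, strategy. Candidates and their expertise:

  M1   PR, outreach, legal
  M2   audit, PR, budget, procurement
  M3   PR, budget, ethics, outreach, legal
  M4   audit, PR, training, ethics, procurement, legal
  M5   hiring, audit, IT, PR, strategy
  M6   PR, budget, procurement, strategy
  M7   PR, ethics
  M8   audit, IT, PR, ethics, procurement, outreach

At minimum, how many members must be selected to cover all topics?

3

M3, M4, M5 together cover {hiring, audit, IT, PR, budget, training, ethics, procurement, outreach, legal, strategy} — every topic.
No 2 of the 8 members cover everything (all 28 pairs fall short), so 3 is minimum.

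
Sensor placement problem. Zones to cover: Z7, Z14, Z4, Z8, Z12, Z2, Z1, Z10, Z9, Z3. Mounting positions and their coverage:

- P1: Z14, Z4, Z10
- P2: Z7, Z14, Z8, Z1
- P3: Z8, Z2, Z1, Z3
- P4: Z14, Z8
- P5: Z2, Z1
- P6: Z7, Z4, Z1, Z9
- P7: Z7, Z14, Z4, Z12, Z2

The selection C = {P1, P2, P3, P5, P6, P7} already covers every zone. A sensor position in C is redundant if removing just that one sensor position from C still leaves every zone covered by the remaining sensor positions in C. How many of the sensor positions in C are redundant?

2

Drop P1: Z10 uncovered — not redundant.
Drop P2: the rest still cover every zone — redundant.
Drop P3: Z3 uncovered — not redundant.
Drop P5: the rest still cover every zone — redundant.
Drop P6: Z9 uncovered — not redundant.
Drop P7: Z12 uncovered — not redundant.
2 redundant: P2, P5.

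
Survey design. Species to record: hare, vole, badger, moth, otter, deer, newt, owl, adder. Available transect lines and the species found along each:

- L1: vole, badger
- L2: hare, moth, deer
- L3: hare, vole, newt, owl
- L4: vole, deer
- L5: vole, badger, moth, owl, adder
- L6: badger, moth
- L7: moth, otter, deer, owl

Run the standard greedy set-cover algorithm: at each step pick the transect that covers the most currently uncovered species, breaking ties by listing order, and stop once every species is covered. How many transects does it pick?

4

Pick 1: L5 covers 5 new species (vole, badger, moth, owl, adder).
Pick 2: L2 covers 2 new species (hare, deer).
Pick 3: L3 covers 1 new species (newt).
Pick 4: L7 covers 1 new species (otter).
Greedy uses 4 transects. (The true minimum is 3.)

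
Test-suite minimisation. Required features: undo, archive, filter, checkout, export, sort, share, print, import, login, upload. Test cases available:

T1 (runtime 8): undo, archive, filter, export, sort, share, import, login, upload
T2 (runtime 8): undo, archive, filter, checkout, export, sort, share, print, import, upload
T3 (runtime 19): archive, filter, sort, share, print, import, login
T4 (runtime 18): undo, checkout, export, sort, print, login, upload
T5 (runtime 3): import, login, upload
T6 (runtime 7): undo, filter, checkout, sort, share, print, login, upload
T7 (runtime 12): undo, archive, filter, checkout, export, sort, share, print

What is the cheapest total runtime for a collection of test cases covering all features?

11

T2, T5 cover every feature at runtime 8 + 3 = 11.
Any cover uses at least 2 test cases; among all covering selections none totals below 11.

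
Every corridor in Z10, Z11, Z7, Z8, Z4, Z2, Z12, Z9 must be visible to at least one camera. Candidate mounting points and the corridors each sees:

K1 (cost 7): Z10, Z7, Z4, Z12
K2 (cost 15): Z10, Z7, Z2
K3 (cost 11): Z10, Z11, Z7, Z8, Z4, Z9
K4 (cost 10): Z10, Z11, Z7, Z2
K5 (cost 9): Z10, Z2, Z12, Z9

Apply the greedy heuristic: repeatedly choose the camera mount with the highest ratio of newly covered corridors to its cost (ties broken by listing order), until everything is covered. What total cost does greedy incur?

Pick 1: K1 adds 4 new (Z10, Z7, Z4, Z12) at cost 7 (ratio 4/7).
Pick 2: K3 adds 3 new (Z11, Z8, Z9) at cost 11 (ratio 3/11).
Pick 3: K5 adds 1 new (Z2) at cost 9 (ratio 1/9).
Greedy total cost: 7 + 11 + 9 = 27. (The true optimum is 20, so greedy overshoots here.)

27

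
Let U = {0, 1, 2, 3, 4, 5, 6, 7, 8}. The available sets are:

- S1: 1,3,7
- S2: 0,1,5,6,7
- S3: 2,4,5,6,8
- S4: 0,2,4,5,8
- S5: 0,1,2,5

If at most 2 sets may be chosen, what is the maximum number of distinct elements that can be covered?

8

Choosing S1, S3 covers {1, 2, 3, 4, 5, 6, 7, 8} — 8 elements.
No choice of 2 sets does better; here 0 is left uncovered.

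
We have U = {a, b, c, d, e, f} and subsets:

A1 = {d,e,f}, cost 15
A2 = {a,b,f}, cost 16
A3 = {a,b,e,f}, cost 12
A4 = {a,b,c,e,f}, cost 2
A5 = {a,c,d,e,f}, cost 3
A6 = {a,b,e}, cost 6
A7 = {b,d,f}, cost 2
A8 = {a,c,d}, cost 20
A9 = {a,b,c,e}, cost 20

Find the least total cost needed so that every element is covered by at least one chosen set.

A4, A7 cover every element at cost 2 + 2 = 4.
Any cover uses at least 2 sets; among all covering selections none totals below 4.

4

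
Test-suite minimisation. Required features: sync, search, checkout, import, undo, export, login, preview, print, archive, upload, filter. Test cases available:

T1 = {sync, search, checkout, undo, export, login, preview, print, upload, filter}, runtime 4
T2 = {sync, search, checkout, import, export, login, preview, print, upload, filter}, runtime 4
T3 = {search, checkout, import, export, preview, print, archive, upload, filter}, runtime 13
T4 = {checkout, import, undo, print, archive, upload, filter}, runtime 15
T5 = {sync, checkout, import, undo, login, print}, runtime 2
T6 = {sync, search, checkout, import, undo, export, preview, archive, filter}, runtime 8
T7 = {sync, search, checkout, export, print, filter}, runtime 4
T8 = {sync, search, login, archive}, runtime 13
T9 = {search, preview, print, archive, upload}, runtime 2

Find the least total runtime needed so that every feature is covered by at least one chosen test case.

T1, T5, T9 cover every feature at runtime 4 + 2 + 2 = 8.
Any cover uses at least 2 test cases; among all covering selections none totals below 8.

8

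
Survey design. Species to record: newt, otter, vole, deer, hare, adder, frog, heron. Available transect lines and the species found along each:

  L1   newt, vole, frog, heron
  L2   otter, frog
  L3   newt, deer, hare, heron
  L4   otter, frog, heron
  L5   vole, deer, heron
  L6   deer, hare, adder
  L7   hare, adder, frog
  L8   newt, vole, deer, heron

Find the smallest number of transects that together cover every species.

3

L1, L2, L6 together cover {newt, otter, vole, deer, hare, adder, frog, heron} — every species.
No 2 of the 8 transects cover everything (all 28 pairs fall short), so 3 is minimum.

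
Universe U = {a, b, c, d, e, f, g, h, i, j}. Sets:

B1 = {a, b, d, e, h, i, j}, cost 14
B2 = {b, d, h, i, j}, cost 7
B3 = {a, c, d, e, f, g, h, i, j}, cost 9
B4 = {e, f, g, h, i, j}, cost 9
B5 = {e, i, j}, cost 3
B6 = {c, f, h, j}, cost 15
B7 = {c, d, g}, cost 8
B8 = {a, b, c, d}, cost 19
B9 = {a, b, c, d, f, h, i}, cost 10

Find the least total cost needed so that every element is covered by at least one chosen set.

B2, B3 cover every element at cost 7 + 9 = 16.
Any cover uses at least 2 sets; among all covering selections none totals below 16.

16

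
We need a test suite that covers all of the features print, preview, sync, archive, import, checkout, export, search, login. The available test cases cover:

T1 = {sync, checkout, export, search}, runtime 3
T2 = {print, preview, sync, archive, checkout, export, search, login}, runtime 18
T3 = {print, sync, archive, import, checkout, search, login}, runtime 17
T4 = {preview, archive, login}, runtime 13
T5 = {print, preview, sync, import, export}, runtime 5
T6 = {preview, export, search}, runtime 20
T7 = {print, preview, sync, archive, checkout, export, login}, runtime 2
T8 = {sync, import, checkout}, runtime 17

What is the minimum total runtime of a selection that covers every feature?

T1, T5, T7 cover every feature at runtime 3 + 5 + 2 = 10.
Any cover uses at least 2 test cases; among all covering selections none totals below 10.

10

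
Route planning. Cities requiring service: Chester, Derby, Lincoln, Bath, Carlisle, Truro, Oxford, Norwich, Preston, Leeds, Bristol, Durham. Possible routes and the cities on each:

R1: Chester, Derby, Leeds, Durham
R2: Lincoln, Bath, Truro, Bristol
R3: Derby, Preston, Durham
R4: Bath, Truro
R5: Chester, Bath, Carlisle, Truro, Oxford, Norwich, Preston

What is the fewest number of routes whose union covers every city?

R1, R2, R5 together cover {Chester, Derby, Lincoln, Bath, Carlisle, Truro, Oxford, Norwich, Preston, Leeds, Bristol, Durham} — every city.
No 2 of the 5 routes cover everything (all 10 pairs fall short), so 3 is minimum.

3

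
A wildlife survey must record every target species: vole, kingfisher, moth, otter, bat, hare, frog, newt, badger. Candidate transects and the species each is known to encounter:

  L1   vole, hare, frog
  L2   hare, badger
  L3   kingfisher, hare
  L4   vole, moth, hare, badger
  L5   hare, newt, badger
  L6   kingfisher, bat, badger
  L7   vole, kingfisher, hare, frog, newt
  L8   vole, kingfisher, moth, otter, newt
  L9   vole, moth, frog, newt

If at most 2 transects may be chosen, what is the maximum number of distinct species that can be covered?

Choosing L1, L8 covers {vole, kingfisher, moth, otter, hare, frog, newt} — 7 species.
No choice of 2 transects does better; here bat, badger are left uncovered.

7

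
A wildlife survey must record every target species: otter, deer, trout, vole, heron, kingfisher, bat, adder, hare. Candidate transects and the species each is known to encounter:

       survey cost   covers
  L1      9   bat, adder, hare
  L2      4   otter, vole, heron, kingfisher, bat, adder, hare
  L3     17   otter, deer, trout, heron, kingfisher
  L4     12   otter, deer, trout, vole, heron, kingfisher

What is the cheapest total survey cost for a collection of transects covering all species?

16

L2, L4 cover every species at survey cost 4 + 12 = 16.
Any cover uses at least 2 transects; among all covering selections none totals below 16.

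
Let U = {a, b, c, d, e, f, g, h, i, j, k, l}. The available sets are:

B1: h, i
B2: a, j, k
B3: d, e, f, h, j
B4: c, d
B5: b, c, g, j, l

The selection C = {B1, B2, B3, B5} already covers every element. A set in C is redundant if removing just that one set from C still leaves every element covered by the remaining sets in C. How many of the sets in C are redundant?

Drop B1: i uncovered — not redundant.
Drop B2: a, k uncovered — not redundant.
Drop B3: d, e, f uncovered — not redundant.
Drop B5: b, c, g, l uncovered — not redundant.
None of the sets in C is redundant.

0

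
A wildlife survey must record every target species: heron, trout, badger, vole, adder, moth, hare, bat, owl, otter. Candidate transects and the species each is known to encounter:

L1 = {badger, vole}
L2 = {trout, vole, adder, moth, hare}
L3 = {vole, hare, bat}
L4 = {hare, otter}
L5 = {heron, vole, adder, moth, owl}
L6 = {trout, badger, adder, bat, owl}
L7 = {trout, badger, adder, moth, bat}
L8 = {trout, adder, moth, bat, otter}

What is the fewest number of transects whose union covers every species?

3

L4, L5, L6 together cover {heron, trout, badger, vole, adder, moth, hare, bat, owl, otter} — every species.
No 2 of the 8 transects cover everything (all 28 pairs fall short), so 3 is minimum.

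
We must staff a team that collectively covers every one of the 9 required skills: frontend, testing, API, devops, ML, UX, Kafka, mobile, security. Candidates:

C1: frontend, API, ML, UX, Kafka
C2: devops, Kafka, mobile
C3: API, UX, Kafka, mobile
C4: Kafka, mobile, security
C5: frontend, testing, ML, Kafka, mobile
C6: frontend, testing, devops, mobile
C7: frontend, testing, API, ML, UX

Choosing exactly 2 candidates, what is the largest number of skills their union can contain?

Choosing C1, C6 covers {frontend, testing, API, devops, ML, UX, Kafka, mobile} — 8 skills.
No choice of 2 candidates does better; here security is left uncovered.

8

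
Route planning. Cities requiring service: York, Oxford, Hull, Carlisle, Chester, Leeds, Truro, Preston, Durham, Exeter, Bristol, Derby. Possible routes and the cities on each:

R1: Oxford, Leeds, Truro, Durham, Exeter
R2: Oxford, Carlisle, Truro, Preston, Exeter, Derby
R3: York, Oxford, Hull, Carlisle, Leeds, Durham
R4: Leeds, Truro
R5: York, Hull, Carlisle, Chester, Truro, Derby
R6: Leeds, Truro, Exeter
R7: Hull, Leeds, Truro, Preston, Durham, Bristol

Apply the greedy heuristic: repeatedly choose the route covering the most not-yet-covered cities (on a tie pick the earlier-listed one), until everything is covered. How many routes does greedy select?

Pick 1: R2 covers 6 new cities (Oxford, Carlisle, Truro, Preston, Exeter, Derby).
Pick 2: R3 covers 4 new cities (York, Hull, Leeds, Durham).
Pick 3: R5 covers 1 new cities (Chester).
Pick 4: R7 covers 1 new cities (Bristol).
Greedy uses 4 routes. (The true minimum is 3.)

4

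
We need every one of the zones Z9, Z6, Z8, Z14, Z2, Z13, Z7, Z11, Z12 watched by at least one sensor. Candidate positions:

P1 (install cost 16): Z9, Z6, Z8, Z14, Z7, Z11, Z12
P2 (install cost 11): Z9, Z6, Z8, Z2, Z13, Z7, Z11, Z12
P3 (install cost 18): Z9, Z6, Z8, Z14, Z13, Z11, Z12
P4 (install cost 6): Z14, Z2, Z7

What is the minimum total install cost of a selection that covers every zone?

P2, P4 cover every zone at install cost 11 + 6 = 17.
Any cover uses at least 2 sensor positions; among all covering selections none totals below 17.

17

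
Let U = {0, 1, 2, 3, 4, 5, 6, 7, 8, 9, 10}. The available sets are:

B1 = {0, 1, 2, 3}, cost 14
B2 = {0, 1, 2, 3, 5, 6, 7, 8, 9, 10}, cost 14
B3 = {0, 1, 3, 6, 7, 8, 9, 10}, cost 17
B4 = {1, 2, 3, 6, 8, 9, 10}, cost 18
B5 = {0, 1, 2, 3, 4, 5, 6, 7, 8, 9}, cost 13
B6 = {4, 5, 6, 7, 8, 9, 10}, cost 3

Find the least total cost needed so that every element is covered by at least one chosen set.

B5, B6 cover every element at cost 13 + 3 = 16.
Any cover uses at least 2 sets; among all covering selections none totals below 16.

16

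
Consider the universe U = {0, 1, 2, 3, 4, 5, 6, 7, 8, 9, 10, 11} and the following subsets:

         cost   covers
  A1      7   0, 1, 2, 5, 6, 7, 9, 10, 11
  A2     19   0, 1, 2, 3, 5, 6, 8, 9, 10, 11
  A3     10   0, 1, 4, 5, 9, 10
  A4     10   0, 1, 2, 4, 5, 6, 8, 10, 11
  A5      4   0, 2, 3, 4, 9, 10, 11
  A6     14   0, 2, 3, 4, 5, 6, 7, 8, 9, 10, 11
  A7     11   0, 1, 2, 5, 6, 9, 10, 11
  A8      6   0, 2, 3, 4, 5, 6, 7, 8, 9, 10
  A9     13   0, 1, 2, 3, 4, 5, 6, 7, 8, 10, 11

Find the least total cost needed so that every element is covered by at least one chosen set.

A1, A8 cover every element at cost 7 + 6 = 13.
Any cover uses at least 2 sets; among all covering selections none totals below 13.
Greedy by coverage-per-cost would pick A5, A8, A1 for 17 — worse than the optimum 13.

13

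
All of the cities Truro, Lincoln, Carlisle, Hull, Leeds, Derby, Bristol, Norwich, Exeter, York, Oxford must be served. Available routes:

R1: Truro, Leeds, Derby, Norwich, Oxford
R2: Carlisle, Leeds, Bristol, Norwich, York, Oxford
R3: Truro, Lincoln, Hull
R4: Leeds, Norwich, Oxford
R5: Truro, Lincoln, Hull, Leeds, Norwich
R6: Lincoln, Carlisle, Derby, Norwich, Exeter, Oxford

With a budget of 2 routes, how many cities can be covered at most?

9

Choosing R2, R3 covers {Truro, Lincoln, Carlisle, Hull, Leeds, Bristol, Norwich, York, Oxford} — 9 cities.
No choice of 2 routes does better; here Derby, Exeter are left uncovered.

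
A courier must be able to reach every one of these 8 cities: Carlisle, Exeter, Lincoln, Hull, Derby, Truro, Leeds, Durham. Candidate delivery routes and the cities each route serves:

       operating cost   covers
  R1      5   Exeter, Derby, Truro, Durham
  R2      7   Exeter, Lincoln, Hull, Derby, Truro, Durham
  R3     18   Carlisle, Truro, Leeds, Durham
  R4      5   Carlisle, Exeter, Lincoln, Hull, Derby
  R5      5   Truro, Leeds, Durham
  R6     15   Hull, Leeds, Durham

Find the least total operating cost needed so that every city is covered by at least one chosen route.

10

R4, R5 cover every city at operating cost 5 + 5 = 10.
Any cover uses at least 2 routes; among all covering selections none totals below 10.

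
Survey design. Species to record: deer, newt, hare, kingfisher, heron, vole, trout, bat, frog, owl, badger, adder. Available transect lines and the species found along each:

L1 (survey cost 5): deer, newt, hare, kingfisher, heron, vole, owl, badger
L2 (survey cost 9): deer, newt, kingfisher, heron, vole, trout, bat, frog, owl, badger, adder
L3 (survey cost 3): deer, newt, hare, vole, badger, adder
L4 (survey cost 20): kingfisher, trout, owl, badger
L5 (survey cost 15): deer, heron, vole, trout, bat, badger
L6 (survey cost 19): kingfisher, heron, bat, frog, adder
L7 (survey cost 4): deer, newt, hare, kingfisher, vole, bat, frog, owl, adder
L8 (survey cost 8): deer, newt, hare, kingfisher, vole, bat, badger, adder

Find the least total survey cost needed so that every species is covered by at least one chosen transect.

L2, L3 cover every species at survey cost 9 + 3 = 12.
Any cover uses at least 2 transects; among all covering selections none totals below 12.

12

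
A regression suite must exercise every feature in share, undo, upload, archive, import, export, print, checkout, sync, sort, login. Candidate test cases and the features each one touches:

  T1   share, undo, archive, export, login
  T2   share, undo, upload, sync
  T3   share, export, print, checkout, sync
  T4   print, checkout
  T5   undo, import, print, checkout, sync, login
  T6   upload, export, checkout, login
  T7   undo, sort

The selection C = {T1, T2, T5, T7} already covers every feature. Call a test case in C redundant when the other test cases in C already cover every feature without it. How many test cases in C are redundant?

Drop T1: archive, export uncovered — not redundant.
Drop T2: upload uncovered — not redundant.
Drop T5: import, print, checkout uncovered — not redundant.
Drop T7: sort uncovered — not redundant.
None of the test cases in C is redundant.

0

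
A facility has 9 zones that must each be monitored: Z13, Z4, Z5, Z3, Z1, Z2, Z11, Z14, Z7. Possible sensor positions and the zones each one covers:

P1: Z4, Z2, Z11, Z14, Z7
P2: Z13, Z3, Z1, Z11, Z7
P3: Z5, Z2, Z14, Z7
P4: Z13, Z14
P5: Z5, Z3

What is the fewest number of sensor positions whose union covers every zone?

3

P1, P2, P3 together cover {Z13, Z4, Z5, Z3, Z1, Z2, Z11, Z14, Z7} — every zone.
No 2 of the 5 sensor positions cover everything (all 10 pairs fall short), so 3 is minimum.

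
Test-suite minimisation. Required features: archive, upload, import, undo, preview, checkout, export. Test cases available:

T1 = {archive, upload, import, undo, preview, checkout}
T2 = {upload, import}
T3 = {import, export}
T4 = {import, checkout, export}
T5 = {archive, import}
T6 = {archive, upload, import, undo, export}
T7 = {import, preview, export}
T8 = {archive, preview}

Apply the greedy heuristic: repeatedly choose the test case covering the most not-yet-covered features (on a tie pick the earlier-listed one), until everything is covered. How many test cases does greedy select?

2

Pick 1: T1 covers 6 new features (archive, upload, import, undo, preview, checkout).
Pick 2: T3 covers 1 new features (export).
Greedy uses 2 test cases.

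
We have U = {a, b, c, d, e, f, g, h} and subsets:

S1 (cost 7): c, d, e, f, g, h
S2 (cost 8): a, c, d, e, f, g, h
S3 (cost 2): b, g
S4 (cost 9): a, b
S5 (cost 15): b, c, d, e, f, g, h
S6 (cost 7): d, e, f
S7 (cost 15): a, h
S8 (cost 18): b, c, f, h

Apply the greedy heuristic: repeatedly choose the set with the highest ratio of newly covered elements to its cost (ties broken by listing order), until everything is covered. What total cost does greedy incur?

10

Pick 1: S3 adds 2 new (b, g) at cost 2 (ratio 2/2).
Pick 2: S2 adds 6 new (a, c, d, e, f, h) at cost 8 (ratio 6/8).
Greedy total cost: 2 + 8 = 10.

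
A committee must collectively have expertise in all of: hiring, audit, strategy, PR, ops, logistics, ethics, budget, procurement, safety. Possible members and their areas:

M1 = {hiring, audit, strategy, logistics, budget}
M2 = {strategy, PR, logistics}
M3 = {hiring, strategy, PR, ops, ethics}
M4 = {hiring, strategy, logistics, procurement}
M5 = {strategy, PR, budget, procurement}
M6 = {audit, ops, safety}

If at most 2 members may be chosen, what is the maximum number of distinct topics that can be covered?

Choosing M1, M3 covers {hiring, audit, strategy, PR, ops, logistics, ethics, budget} — 8 topics.
No choice of 2 members does better; here procurement, safety are left uncovered.

8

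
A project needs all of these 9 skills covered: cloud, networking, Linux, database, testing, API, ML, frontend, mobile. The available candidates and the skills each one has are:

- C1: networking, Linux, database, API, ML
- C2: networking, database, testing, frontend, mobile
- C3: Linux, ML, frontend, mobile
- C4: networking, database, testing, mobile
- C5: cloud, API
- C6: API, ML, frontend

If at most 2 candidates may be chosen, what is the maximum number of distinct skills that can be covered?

Choosing C1, C2 covers {networking, Linux, database, testing, API, ML, frontend, mobile} — 8 skills.
No choice of 2 candidates does better; here cloud is left uncovered.

8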